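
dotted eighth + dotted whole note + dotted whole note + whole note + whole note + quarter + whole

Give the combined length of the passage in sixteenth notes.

Express everything in sixteenth notes: dotted eighth = 3; dotted whole note = 24; dotted whole note = 24; whole note = 16; whole note = 16; quarter = 4; whole = 16.
Altogether 3 + 24 + 24 + 16 + 16 + 4 + 16 = 103 sixteenth notes.

103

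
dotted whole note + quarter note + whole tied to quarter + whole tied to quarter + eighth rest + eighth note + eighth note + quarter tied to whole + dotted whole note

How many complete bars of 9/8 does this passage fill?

One bar of 9/8 = 9 eighth notes.
Convert each value to eighth notes: dotted whole note = 12; quarter note = 2; whole tied to quarter (whole + quarter) = 10; whole tied to quarter (whole + quarter) = 10; eighth rest = 1; eighth note = 1; eighth note = 1; quarter tied to whole (quarter + whole) = 10; dotted whole note = 12.
Sum: 12 + 2 + 10 + 10 + 1 + 1 + 1 + 10 + 12 = 59.
59 ÷ 9 = 6 complete bars with 5 left over.

6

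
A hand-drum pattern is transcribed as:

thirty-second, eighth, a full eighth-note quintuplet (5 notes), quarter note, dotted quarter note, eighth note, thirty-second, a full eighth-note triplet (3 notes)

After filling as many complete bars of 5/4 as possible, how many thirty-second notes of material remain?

14

One bar of 5/4 = 40 thirty-second notes.
Express everything in thirty-second notes: thirty-second = 1; eighth = 4; a full eighth-note quintuplet (5 notes) (five quintuplet eighths span one half) = 16; quarter note = 8; dotted quarter note = 12; eighth note = 4; thirty-second = 1; a full eighth-note triplet (3 notes) (three triplet eighths span one quarter) = 8.
Sum: 1 + 4 + 16 + 8 + 12 + 4 + 1 + 8 = 54.
54 ÷ 40 = 1 complete bar with 14 thirty-second notes remaining.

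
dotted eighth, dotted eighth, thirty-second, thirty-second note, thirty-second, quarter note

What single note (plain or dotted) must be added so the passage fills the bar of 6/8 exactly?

The bar of 6/8 = 24 thirty-second notes.
Working in thirty-second notes: dotted eighth = 6; dotted eighth = 6; thirty-second = 1; thirty-second note = 1; thirty-second = 1; quarter note = 8.
Altogether 6 + 6 + 1 + 1 + 1 + 8 = 23.
Remaining: 24 − 23 = 1 thirty-second note, which is a thirty-second note.

thirty-second note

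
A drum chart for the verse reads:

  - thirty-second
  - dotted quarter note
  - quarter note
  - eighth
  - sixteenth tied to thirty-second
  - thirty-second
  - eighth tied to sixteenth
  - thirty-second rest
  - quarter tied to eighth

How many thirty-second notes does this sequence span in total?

Convert each value to thirty-second notes: thirty-second = 1; dotted quarter note = 12; quarter note = 8; eighth = 4; sixteenth tied to thirty-second (sixteenth + thirty-second) = 3; thirty-second = 1; eighth tied to sixteenth (eighth + sixteenth) = 6; thirty-second rest = 1; quarter tied to eighth (quarter + eighth) = 12.
Adding: 1 + 12 + 8 + 4 + 3 + 1 + 6 + 1 + 12 = 48 thirty-second notes.

48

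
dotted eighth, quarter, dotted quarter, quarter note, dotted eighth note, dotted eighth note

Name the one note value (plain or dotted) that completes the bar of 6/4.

sixteenth note

The bar of 6/4 = 24 sixteenth notes.
In sixteenth notes: dotted eighth = 3; quarter = 4; dotted quarter = 6; quarter note = 4; dotted eighth note = 3; dotted eighth note = 3.
Total: 3 + 4 + 6 + 4 + 3 + 3 = 23.
Remaining: 24 − 23 = 1 sixteenth note, which is a sixteenth note.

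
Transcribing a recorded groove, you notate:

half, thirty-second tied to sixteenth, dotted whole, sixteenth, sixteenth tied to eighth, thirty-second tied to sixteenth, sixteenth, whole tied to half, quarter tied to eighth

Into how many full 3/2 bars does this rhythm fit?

2

One bar of 3/2 = 48 thirty-second notes.
Each duration in thirty-second notes: half = 16; thirty-second tied to sixteenth (thirty-second + sixteenth) = 3; dotted whole = 48; sixteenth = 2; sixteenth tied to eighth (sixteenth + eighth) = 6; thirty-second tied to sixteenth (thirty-second + sixteenth) = 3; sixteenth = 2; whole tied to half (whole + half) = 48; quarter tied to eighth (quarter + eighth) = 12.
Altogether 16 + 3 + 48 + 2 + 6 + 3 + 2 + 48 + 12 = 140.
140 ÷ 48 = 2 complete bars with 44 left over.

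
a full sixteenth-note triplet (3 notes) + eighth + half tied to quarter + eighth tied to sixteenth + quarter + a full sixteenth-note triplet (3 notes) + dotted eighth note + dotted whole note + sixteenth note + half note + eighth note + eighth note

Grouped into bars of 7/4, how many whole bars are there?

2

One bar of 7/4 = 28 sixteenth notes.
Convert each value to sixteenth notes: a full sixteenth-note triplet (3 notes) (three triplet sixteenths span one eighth) = 2; eighth = 2; half tied to quarter (half + quarter) = 12; eighth tied to sixteenth (eighth + sixteenth) = 3; quarter = 4; a full sixteenth-note triplet (3 notes) (three triplet sixteenths span one eighth) = 2; dotted eighth note = 3; dotted whole note = 24; sixteenth note = 1; half note = 8; eighth note = 2; eighth note = 2.
Altogether 2 + 2 + 12 + 3 + 4 + 2 + 3 + 24 + 1 + 8 + 2 + 2 = 65.
65 ÷ 28 = 2 complete bars with 9 left over.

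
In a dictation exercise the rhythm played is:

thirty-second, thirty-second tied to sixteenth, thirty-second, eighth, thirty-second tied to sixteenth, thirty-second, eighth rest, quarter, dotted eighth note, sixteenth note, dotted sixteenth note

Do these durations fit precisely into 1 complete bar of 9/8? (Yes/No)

Yes

One bar of 9/8 = 36 thirty-second notes.
Working in thirty-second notes: thirty-second = 1; thirty-second tied to sixteenth (thirty-second + sixteenth) = 3; thirty-second = 1; eighth = 4; thirty-second tied to sixteenth (thirty-second + sixteenth) = 3; thirty-second = 1; eighth rest = 4; quarter = 8; dotted eighth note = 6; sixteenth note = 2; dotted sixteenth note = 3.
Total: 1 + 3 + 1 + 4 + 3 + 1 + 4 + 8 + 6 + 2 + 3 = 36.
36 equals 36, so the answer is Yes.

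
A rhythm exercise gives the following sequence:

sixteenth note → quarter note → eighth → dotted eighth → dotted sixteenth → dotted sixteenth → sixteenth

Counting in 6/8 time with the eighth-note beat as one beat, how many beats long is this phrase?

One eighth-note beat = 4 thirty-second notes.
Express everything in thirty-second notes: sixteenth note = 2; quarter note = 8; eighth = 4; dotted eighth = 6; dotted sixteenth = 3; dotted sixteenth = 3; sixteenth = 2.
Sum: 2 + 8 + 4 + 6 + 3 + 3 + 2 = 28.
28 ÷ 4 = 7 beats.

7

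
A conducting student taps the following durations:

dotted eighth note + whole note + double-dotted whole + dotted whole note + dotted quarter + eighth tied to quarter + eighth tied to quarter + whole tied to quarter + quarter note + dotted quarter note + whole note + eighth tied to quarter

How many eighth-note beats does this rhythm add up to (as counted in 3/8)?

70.5

One eighth-note beat = 2 sixteenth notes.
Each duration in sixteenth notes: dotted eighth note = 3; whole note = 16; double-dotted whole = 28; dotted whole note = 24; dotted quarter = 6; eighth tied to quarter (eighth + quarter) = 6; eighth tied to quarter (eighth + quarter) = 6; whole tied to quarter (whole + quarter) = 20; quarter note = 4; dotted quarter note = 6; whole note = 16; eighth tied to quarter (eighth + quarter) = 6.
Sum: 3 + 16 + 28 + 24 + 6 + 6 + 6 + 20 + 4 + 6 + 16 + 6 = 141.
141 ÷ 2 = 70.5 beats.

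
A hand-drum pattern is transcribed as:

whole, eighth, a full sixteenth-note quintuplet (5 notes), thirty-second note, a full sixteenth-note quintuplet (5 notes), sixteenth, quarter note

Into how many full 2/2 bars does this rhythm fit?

One bar of 2/2 = 32 thirty-second notes.
Convert each value to thirty-second notes: whole = 32; eighth = 4; a full sixteenth-note quintuplet (5 notes) (five quintuplet sixteenths span one quarter) = 8; thirty-second note = 1; a full sixteenth-note quintuplet (5 notes) (five quintuplet sixteenths span one quarter) = 8; sixteenth = 2; quarter note = 8.
Altogether 32 + 4 + 8 + 1 + 8 + 2 + 8 = 63.
63 ÷ 32 = 1 complete bar with 31 left over.

1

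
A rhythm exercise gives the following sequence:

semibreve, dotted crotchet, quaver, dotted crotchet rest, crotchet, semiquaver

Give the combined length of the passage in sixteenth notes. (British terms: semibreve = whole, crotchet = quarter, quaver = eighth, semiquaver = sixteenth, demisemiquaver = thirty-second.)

35

Each duration in sixteenth notes: semibreve = 16; dotted crotchet = 6; quaver = 2; dotted crotchet rest = 6; crotchet = 4; semiquaver = 1.
Altogether 16 + 6 + 2 + 6 + 4 + 1 = 35 sixteenth notes.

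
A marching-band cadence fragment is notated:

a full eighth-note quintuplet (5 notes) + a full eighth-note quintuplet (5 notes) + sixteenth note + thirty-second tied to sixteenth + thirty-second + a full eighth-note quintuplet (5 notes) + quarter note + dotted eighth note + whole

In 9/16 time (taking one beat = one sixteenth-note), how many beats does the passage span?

One sixteenth-note beat = 2 thirty-second notes.
Convert each value to thirty-second notes: a full eighth-note quintuplet (5 notes) (five quintuplet eighths span one half) = 16; a full eighth-note quintuplet (5 notes) (five quintuplet eighths span one half) = 16; sixteenth note = 2; thirty-second tied to sixteenth (thirty-second + sixteenth) = 3; thirty-second = 1; a full eighth-note quintuplet (5 notes) (five quintuplet eighths span one half) = 16; quarter note = 8; dotted eighth note = 6; whole = 32.
Adding: 16 + 16 + 2 + 3 + 1 + 16 + 8 + 6 + 32 = 100.
100 ÷ 2 = 50 beats.

50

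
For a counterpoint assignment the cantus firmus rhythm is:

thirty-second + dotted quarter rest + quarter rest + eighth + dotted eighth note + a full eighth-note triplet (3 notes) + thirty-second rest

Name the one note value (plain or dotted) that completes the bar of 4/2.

dotted half note

The bar of 4/2 = 64 thirty-second notes.
Express everything in thirty-second notes: thirty-second = 1; dotted quarter rest = 12; quarter rest = 8; eighth = 4; dotted eighth note = 6; a full eighth-note triplet (3 notes) (three triplet eighths span one quarter) = 8; thirty-second rest = 1.
Altogether 1 + 12 + 8 + 4 + 6 + 8 + 1 = 40.
Remaining: 64 − 40 = 24 thirty-second notes, which is a dotted half note.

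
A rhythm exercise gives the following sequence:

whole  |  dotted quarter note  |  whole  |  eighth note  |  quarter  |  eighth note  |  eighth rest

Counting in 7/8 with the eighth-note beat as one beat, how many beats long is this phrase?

One eighth-note beat = 2 sixteenth notes.
Each duration in sixteenth notes: whole = 16; dotted quarter note = 6; whole = 16; eighth note = 2; quarter = 4; eighth note = 2; eighth rest = 2.
Sum: 16 + 6 + 16 + 2 + 4 + 2 + 2 = 48.
48 ÷ 2 = 24 beats.

24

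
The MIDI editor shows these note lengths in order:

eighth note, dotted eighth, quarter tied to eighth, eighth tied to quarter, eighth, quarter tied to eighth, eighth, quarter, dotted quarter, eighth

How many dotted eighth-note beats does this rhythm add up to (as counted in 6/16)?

One dotted eighth-note beat = 3 sixteenth notes.
Express everything in sixteenth notes: eighth note = 2; dotted eighth = 3; quarter tied to eighth (quarter + eighth) = 6; eighth tied to quarter (eighth + quarter) = 6; eighth = 2; quarter tied to eighth (quarter + eighth) = 6; eighth = 2; quarter = 4; dotted quarter = 6; eighth = 2.
Altogether 2 + 3 + 6 + 6 + 2 + 6 + 2 + 4 + 6 + 2 = 39.
39 ÷ 3 = 13 beats.

13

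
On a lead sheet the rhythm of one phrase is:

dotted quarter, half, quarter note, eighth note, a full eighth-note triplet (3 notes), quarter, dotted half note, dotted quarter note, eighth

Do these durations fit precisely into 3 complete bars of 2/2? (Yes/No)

Yes

One bar of 2/2 = 8 eighth notes, so 3 bars = 24.
Convert each value to eighth notes: dotted quarter = 3; half = 4; quarter note = 2; eighth note = 1; a full eighth-note triplet (3 notes) (three triplet eighths span one quarter) = 2; quarter = 2; dotted half note = 6; dotted quarter note = 3; eighth = 1.
Sum: 3 + 4 + 2 + 1 + 2 + 2 + 6 + 3 + 1 = 24.
24 equals 24, so the answer is Yes.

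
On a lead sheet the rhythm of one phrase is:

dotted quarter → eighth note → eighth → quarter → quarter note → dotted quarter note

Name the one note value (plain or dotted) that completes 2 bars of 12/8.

2 bars of 12/8 = 24 eighth notes.
In eighth notes: dotted quarter = 3; eighth note = 1; eighth = 1; quarter = 2; quarter note = 2; dotted quarter note = 3.
Adding: 3 + 1 + 1 + 2 + 2 + 3 = 12.
Remaining: 24 − 12 = 12 eighth notes, which is a dotted whole note.

dotted whole note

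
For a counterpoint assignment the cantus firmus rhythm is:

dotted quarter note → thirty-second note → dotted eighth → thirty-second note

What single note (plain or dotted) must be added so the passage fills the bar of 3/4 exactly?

The bar of 3/4 = 24 thirty-second notes.
Express everything in thirty-second notes: dotted quarter note = 12; thirty-second note = 1; dotted eighth = 6; thirty-second note = 1.
Sum: 12 + 1 + 6 + 1 = 20.
Remaining: 24 − 20 = 4 thirty-second notes, which is a eighth note.

eighth note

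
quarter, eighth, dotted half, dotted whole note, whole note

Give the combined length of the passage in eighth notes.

Each duration in eighth notes: quarter = 2; eighth = 1; dotted half = 6; dotted whole note = 12; whole note = 8.
Altogether 2 + 1 + 6 + 12 + 8 = 29 eighth notes.

29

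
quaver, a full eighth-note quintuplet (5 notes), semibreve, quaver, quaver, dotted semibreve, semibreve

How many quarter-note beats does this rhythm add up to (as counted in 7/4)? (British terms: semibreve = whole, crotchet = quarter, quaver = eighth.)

17.5

One quarter-note beat = 2 eighth notes.
Working in eighth notes: quaver = 1; a full eighth-note quintuplet (5 notes) (five quintuplet eighths span one half) = 4; semibreve = 8; quaver = 1; quaver = 1; dotted semibreve = 12; semibreve = 8.
Adding: 1 + 4 + 8 + 1 + 1 + 12 + 8 = 35.
35 ÷ 2 = 17.5 beats.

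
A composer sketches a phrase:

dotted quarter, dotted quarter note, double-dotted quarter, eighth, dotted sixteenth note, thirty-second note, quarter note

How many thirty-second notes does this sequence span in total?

Convert each value to thirty-second notes: dotted quarter = 12; dotted quarter note = 12; double-dotted quarter = 14; eighth = 4; dotted sixteenth note = 3; thirty-second note = 1; quarter note = 8.
Total: 12 + 12 + 14 + 4 + 3 + 1 + 8 = 54 thirty-second notes.

54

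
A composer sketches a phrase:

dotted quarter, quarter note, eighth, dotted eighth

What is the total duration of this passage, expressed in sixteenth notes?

In sixteenth notes: dotted quarter = 6; quarter note = 4; eighth = 2; dotted eighth = 3.
Altogether 6 + 4 + 2 + 3 = 15 sixteenth notes.

15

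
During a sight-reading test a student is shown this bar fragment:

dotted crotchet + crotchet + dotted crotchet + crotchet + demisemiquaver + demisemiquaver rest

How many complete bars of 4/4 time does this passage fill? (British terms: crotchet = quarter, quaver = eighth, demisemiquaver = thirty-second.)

1

One bar of 4/4 = 32 thirty-second notes.
Each duration in thirty-second notes: dotted crotchet = 12; crotchet = 8; dotted crotchet = 12; crotchet = 8; demisemiquaver = 1; demisemiquaver rest = 1.
Total: 12 + 8 + 12 + 8 + 1 + 1 = 42.
42 ÷ 32 = 1 complete bar with 10 left over.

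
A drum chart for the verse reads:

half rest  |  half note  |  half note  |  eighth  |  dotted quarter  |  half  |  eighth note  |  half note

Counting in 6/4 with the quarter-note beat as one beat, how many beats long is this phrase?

One quarter-note beat = 2 eighth notes.
Convert each value to eighth notes: half rest = 4; half note = 4; half note = 4; eighth = 1; dotted quarter = 3; half = 4; eighth note = 1; half note = 4.
Sum: 4 + 4 + 4 + 1 + 3 + 4 + 1 + 4 = 25.
25 ÷ 2 = 12.5 beats.

12.5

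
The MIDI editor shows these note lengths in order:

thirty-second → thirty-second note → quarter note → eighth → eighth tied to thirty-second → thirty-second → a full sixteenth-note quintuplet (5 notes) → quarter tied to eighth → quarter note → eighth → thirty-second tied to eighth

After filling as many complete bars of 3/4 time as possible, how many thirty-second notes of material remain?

9

One bar of 3/4 = 24 thirty-second notes.
Each duration in thirty-second notes: thirty-second = 1; thirty-second note = 1; quarter note = 8; eighth = 4; eighth tied to thirty-second (eighth + thirty-second) = 5; thirty-second = 1; a full sixteenth-note quintuplet (5 notes) (five quintuplet sixteenths span one quarter) = 8; quarter tied to eighth (quarter + eighth) = 12; quarter note = 8; eighth = 4; thirty-second tied to eighth (thirty-second + eighth) = 5.
Sum: 1 + 1 + 8 + 4 + 5 + 1 + 8 + 12 + 8 + 4 + 5 = 57.
57 ÷ 24 = 2 complete bars with 9 thirty-second notes remaining.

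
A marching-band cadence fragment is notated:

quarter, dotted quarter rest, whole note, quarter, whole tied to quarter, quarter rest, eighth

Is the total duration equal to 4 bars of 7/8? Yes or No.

Yes

One bar of 7/8 = 7 eighth notes, so 4 bars = 28.
Express everything in eighth notes: quarter = 2; dotted quarter rest = 3; whole note = 8; quarter = 2; whole tied to quarter (whole + quarter) = 10; quarter rest = 2; eighth = 1.
Adding: 2 + 3 + 8 + 2 + 10 + 2 + 1 = 28.
28 equals 28, so the answer is Yes.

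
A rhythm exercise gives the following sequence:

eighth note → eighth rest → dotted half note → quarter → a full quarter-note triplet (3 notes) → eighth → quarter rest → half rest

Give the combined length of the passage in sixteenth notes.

In sixteenth notes: eighth note = 2; eighth rest = 2; dotted half note = 12; quarter = 4; a full quarter-note triplet (3 notes) (three triplet quarters span one half) = 8; eighth = 2; quarter rest = 4; half rest = 8.
Sum: 2 + 2 + 12 + 4 + 8 + 2 + 4 + 8 = 42 sixteenth notes.

42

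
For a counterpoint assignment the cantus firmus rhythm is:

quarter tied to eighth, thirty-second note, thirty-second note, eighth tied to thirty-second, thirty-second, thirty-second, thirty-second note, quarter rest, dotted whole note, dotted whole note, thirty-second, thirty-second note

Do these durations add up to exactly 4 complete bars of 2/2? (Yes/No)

One bar of 2/2 = 32 thirty-second notes, so 4 bars = 128.
Express everything in thirty-second notes: quarter tied to eighth (quarter + eighth) = 12; thirty-second note = 1; thirty-second note = 1; eighth tied to thirty-second (eighth + thirty-second) = 5; thirty-second = 1; thirty-second = 1; thirty-second note = 1; quarter rest = 8; dotted whole note = 48; dotted whole note = 48; thirty-second = 1; thirty-second note = 1.
Adding: 12 + 1 + 1 + 5 + 1 + 1 + 1 + 8 + 48 + 48 + 1 + 1 = 128.
128 equals 128, so the answer is Yes.

Yes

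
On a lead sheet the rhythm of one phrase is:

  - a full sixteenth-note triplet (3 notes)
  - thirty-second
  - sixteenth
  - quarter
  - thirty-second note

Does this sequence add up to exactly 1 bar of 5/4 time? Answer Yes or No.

One bar of 5/4 = 40 thirty-second notes.
Working in thirty-second notes: a full sixteenth-note triplet (3 notes) (three triplet sixteenths span one eighth) = 4; thirty-second = 1; sixteenth = 2; quarter = 8; thirty-second note = 1.
Sum: 4 + 1 + 2 + 8 + 1 = 16.
16 falls short of 40, so the answer is No.

No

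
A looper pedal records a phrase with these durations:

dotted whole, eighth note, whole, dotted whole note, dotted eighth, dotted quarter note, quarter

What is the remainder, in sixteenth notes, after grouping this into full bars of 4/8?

7

One bar of 4/8 = 8 sixteenth notes.
Convert each value to sixteenth notes: dotted whole = 24; eighth note = 2; whole = 16; dotted whole note = 24; dotted eighth = 3; dotted quarter note = 6; quarter = 4.
Altogether 24 + 2 + 16 + 24 + 3 + 6 + 4 = 79.
79 ÷ 8 = 9 complete bars with 7 sixteenth notes remaining.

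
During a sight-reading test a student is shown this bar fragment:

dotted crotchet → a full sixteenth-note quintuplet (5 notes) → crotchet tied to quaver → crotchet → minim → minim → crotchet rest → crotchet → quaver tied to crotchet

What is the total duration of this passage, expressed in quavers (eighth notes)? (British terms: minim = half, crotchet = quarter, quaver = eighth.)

25

Each duration in eighth notes: dotted crotchet = 3; a full sixteenth-note quintuplet (5 notes) (five quintuplet sixteenths span one quarter) = 2; crotchet tied to quaver (crotchet + quaver) = 3; crotchet = 2; minim = 4; minim = 4; crotchet rest = 2; crotchet = 2; quaver tied to crotchet (quaver + crotchet) = 3.
Altogether 3 + 2 + 3 + 2 + 4 + 4 + 2 + 2 + 3 = 25 eighth notes.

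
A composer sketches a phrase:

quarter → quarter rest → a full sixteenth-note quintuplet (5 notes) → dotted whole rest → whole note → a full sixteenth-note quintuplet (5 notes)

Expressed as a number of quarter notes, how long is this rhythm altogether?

14

In quarter notes: quarter = 1; quarter rest = 1; a full sixteenth-note quintuplet (5 notes) (five quintuplet sixteenths span one quarter) = 1; dotted whole rest = 6; whole note = 4; a full sixteenth-note quintuplet (5 notes) (five quintuplet sixteenths span one quarter) = 1.
Sum: 1 + 1 + 1 + 6 + 4 + 1 = 14 quarter notes.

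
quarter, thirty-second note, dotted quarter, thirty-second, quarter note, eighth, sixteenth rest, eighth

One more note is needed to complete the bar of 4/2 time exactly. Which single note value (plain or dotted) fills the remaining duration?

The bar of 4/2 = 64 thirty-second notes.
Each duration in thirty-second notes: quarter = 8; thirty-second note = 1; dotted quarter = 12; thirty-second = 1; quarter note = 8; eighth = 4; sixteenth rest = 2; eighth = 4.
Adding: 8 + 1 + 12 + 1 + 8 + 4 + 2 + 4 = 40.
Remaining: 64 − 40 = 24 thirty-second notes, which is a dotted half note.

dotted half note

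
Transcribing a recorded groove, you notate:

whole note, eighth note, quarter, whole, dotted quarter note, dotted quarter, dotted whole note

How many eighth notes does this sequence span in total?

In eighth notes: whole note = 8; eighth note = 1; quarter = 2; whole = 8; dotted quarter note = 3; dotted quarter = 3; dotted whole note = 12.
Adding: 8 + 1 + 2 + 8 + 3 + 3 + 12 = 37 eighth notes.

37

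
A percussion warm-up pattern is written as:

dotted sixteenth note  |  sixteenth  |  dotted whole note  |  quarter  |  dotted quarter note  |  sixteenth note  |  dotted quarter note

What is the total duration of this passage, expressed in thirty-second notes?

87

Convert each value to thirty-second notes: dotted sixteenth note = 3; sixteenth = 2; dotted whole note = 48; quarter = 8; dotted quarter note = 12; sixteenth note = 2; dotted quarter note = 12.
Total: 3 + 2 + 48 + 8 + 12 + 2 + 12 = 87 thirty-second notes.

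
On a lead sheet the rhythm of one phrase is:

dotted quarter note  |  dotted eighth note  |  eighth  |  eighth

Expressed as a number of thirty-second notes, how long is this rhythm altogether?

26

Express everything in thirty-second notes: dotted quarter note = 12; dotted eighth note = 6; eighth = 4; eighth = 4.
Altogether 12 + 6 + 4 + 4 = 26 thirty-second notes.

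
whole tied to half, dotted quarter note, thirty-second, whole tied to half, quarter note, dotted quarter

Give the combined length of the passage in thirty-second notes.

129

In thirty-second notes: whole tied to half (whole + half) = 48; dotted quarter note = 12; thirty-second = 1; whole tied to half (whole + half) = 48; quarter note = 8; dotted quarter = 12.
Total: 48 + 12 + 1 + 48 + 8 + 12 = 129 thirty-second notes.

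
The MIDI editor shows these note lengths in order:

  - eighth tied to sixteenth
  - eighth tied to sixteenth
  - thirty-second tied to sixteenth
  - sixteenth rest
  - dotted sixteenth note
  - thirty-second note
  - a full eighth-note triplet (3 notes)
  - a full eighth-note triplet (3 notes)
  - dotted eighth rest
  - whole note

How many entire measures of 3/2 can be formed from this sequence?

One bar of 3/2 = 48 thirty-second notes.
Convert each value to thirty-second notes: eighth tied to sixteenth (eighth + sixteenth) = 6; eighth tied to sixteenth (eighth + sixteenth) = 6; thirty-second tied to sixteenth (thirty-second + sixteenth) = 3; sixteenth rest = 2; dotted sixteenth note = 3; thirty-second note = 1; a full eighth-note triplet (3 notes) (three triplet eighths span one quarter) = 8; a full eighth-note triplet (3 notes) (three triplet eighths span one quarter) = 8; dotted eighth rest = 6; whole note = 32.
Adding: 6 + 6 + 3 + 2 + 3 + 1 + 8 + 8 + 6 + 32 = 75.
75 ÷ 48 = 1 complete bar with 27 left over.

1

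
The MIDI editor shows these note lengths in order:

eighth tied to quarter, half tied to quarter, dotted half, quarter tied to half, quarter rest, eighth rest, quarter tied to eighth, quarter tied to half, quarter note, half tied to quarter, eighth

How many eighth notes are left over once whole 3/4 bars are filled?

0

One bar of 3/4 = 6 eighth notes.
Express everything in eighth notes: eighth tied to quarter (eighth + quarter) = 3; half tied to quarter (half + quarter) = 6; dotted half = 6; quarter tied to half (quarter + half) = 6; quarter rest = 2; eighth rest = 1; quarter tied to eighth (quarter + eighth) = 3; quarter tied to half (quarter + half) = 6; quarter note = 2; half tied to quarter (half + quarter) = 6; eighth = 1.
Adding: 3 + 6 + 6 + 6 + 2 + 1 + 3 + 6 + 2 + 6 + 1 = 42.
42 ÷ 6 = 7 complete bars with 0 eighth notes remaining.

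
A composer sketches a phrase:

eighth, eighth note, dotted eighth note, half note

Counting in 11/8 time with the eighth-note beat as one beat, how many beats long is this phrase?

7.5

One eighth-note beat = 2 sixteenth notes.
Convert each value to sixteenth notes: eighth = 2; eighth note = 2; dotted eighth note = 3; half note = 8.
Sum: 2 + 2 + 3 + 8 = 15.
15 ÷ 2 = 7.5 beats.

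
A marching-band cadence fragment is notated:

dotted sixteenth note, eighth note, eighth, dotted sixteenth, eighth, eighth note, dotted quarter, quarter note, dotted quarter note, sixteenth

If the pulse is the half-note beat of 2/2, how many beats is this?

3.5

One half-note beat = 16 thirty-second notes.
Express everything in thirty-second notes: dotted sixteenth note = 3; eighth note = 4; eighth = 4; dotted sixteenth = 3; eighth = 4; eighth note = 4; dotted quarter = 12; quarter note = 8; dotted quarter note = 12; sixteenth = 2.
Adding: 3 + 4 + 4 + 3 + 4 + 4 + 12 + 8 + 12 + 2 = 56.
56 ÷ 16 = 3.5 beats.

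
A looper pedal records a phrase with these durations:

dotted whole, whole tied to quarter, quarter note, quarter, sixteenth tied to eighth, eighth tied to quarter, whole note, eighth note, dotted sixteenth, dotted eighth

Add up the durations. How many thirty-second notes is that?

Working in thirty-second notes: dotted whole = 48; whole tied to quarter (whole + quarter) = 40; quarter note = 8; quarter = 8; sixteenth tied to eighth (sixteenth + eighth) = 6; eighth tied to quarter (eighth + quarter) = 12; whole note = 32; eighth note = 4; dotted sixteenth = 3; dotted eighth = 6.
Total: 48 + 40 + 8 + 8 + 6 + 12 + 32 + 4 + 3 + 6 = 167 thirty-second notes.

167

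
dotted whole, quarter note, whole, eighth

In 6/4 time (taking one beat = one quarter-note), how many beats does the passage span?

11.5

One quarter-note beat = 2 eighth notes.
Working in eighth notes: dotted whole = 12; quarter note = 2; whole = 8; eighth = 1.
Altogether 12 + 2 + 8 + 1 = 23.
23 ÷ 2 = 11.5 beats.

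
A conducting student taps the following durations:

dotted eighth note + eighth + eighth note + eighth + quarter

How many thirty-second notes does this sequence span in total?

Convert each value to thirty-second notes: dotted eighth note = 6; eighth = 4; eighth note = 4; eighth = 4; quarter = 8.
Adding: 6 + 4 + 4 + 4 + 8 = 26 thirty-second notes.

26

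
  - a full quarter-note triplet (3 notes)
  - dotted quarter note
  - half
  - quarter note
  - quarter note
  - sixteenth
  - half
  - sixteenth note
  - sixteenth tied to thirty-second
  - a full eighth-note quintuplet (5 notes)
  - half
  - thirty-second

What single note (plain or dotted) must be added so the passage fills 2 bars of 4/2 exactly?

dotted quarter note

2 bars of 4/2 = 128 thirty-second notes.
In thirty-second notes: a full quarter-note triplet (3 notes) (three triplet quarters span one half) = 16; dotted quarter note = 12; half = 16; quarter note = 8; quarter note = 8; sixteenth = 2; half = 16; sixteenth note = 2; sixteenth tied to thirty-second (sixteenth + thirty-second) = 3; a full eighth-note quintuplet (5 notes) (five quintuplet eighths span one half) = 16; half = 16; thirty-second = 1.
Altogether 16 + 12 + 16 + 8 + 8 + 2 + 16 + 2 + 3 + 16 + 16 + 1 = 116.
Remaining: 128 − 116 = 12 thirty-second notes, which is a dotted quarter note.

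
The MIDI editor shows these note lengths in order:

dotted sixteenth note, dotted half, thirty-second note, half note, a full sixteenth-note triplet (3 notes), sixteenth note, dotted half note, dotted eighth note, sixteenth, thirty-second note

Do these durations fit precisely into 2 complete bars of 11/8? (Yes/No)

No

One bar of 11/8 = 44 thirty-second notes, so 2 bars = 88.
Convert each value to thirty-second notes: dotted sixteenth note = 3; dotted half = 24; thirty-second note = 1; half note = 16; a full sixteenth-note triplet (3 notes) (three triplet sixteenths span one eighth) = 4; sixteenth note = 2; dotted half note = 24; dotted eighth note = 6; sixteenth = 2; thirty-second note = 1.
Sum: 3 + 24 + 1 + 16 + 4 + 2 + 24 + 6 + 2 + 1 = 83.
83 falls short of 88, so the answer is No.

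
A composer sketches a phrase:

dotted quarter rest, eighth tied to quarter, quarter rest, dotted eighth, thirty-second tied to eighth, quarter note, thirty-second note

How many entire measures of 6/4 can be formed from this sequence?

1

One bar of 6/4 = 48 thirty-second notes.
Express everything in thirty-second notes: dotted quarter rest = 12; eighth tied to quarter (eighth + quarter) = 12; quarter rest = 8; dotted eighth = 6; thirty-second tied to eighth (thirty-second + eighth) = 5; quarter note = 8; thirty-second note = 1.
Sum: 12 + 12 + 8 + 6 + 5 + 8 + 1 = 52.
52 ÷ 48 = 1 complete bar with 4 left over.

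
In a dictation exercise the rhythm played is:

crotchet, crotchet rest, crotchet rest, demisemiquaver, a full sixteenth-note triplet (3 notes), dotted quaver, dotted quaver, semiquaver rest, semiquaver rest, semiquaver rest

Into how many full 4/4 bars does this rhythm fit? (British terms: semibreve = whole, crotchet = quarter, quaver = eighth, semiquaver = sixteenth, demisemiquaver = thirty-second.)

1

One bar of 4/4 = 32 thirty-second notes.
Convert each value to thirty-second notes: crotchet = 8; crotchet rest = 8; crotchet rest = 8; demisemiquaver = 1; a full sixteenth-note triplet (3 notes) (three triplet sixteenths span one eighth) = 4; dotted quaver = 6; dotted quaver = 6; semiquaver rest = 2; semiquaver rest = 2; semiquaver rest = 2.
Altogether 8 + 8 + 8 + 1 + 4 + 6 + 6 + 2 + 2 + 2 = 47.
47 ÷ 32 = 1 complete bar with 15 left over.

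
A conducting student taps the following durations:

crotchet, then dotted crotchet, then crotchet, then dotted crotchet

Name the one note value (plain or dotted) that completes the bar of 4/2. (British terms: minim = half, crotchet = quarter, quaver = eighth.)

dotted half note

The bar of 4/2 = 16 eighth notes.
Express everything in eighth notes: crotchet = 2; dotted crotchet = 3; crotchet = 2; dotted crotchet = 3.
Altogether 2 + 3 + 2 + 3 = 10.
Remaining: 16 − 10 = 6 eighth notes, which is a dotted half note.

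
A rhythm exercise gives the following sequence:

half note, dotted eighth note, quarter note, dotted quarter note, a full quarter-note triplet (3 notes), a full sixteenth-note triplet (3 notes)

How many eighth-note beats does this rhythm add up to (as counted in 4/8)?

15.5

One eighth-note beat = 2 sixteenth notes.
Express everything in sixteenth notes: half note = 8; dotted eighth note = 3; quarter note = 4; dotted quarter note = 6; a full quarter-note triplet (3 notes) (three triplet quarters span one half) = 8; a full sixteenth-note triplet (3 notes) (three triplet sixteenths span one eighth) = 2.
Adding: 8 + 3 + 4 + 6 + 8 + 2 = 31.
31 ÷ 2 = 15.5 beats.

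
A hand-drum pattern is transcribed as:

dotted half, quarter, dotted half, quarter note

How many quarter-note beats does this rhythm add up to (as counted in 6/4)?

One quarter-note beat = 2 eighth notes.
Convert each value to eighth notes: dotted half = 6; quarter = 2; dotted half = 6; quarter note = 2.
Adding: 6 + 2 + 6 + 2 = 16.
16 ÷ 2 = 8 beats.

8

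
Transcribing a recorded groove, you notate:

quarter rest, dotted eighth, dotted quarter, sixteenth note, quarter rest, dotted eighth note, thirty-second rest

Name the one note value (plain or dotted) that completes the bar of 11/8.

The bar of 11/8 = 44 thirty-second notes.
Working in thirty-second notes: quarter rest = 8; dotted eighth = 6; dotted quarter = 12; sixteenth note = 2; quarter rest = 8; dotted eighth note = 6; thirty-second rest = 1.
Altogether 8 + 6 + 12 + 2 + 8 + 6 + 1 = 43.
Remaining: 44 − 43 = 1 thirty-second note, which is a thirty-second note.

thirty-second note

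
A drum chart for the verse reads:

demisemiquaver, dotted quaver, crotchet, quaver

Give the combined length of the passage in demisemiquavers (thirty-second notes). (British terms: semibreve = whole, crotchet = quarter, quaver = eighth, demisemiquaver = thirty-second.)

19

Convert each value to thirty-second notes: demisemiquaver = 1; dotted quaver = 6; crotchet = 8; quaver = 4.
Sum: 1 + 6 + 8 + 4 = 19 thirty-second notes.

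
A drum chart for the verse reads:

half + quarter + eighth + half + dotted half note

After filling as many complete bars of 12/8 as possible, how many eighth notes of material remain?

One bar of 12/8 = 12 eighth notes.
In eighth notes: half = 4; quarter = 2; eighth = 1; half = 4; dotted half note = 6.
Adding: 4 + 2 + 1 + 4 + 6 = 17.
17 ÷ 12 = 1 complete bar with 5 eighth notes remaining.

5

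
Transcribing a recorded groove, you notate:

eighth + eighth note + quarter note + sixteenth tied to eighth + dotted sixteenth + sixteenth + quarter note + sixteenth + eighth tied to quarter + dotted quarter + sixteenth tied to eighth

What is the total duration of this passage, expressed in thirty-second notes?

67

Express everything in thirty-second notes: eighth = 4; eighth note = 4; quarter note = 8; sixteenth tied to eighth (sixteenth + eighth) = 6; dotted sixteenth = 3; sixteenth = 2; quarter note = 8; sixteenth = 2; eighth tied to quarter (eighth + quarter) = 12; dotted quarter = 12; sixteenth tied to eighth (sixteenth + eighth) = 6.
Adding: 4 + 4 + 8 + 6 + 3 + 2 + 8 + 2 + 12 + 12 + 6 = 67 thirty-second notes.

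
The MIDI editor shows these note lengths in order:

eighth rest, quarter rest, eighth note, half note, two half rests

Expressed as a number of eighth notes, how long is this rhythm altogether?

16

Working in eighth notes: eighth rest = 1; quarter rest = 2; eighth note = 1; half note = 4; half rest = 4; half rest = 4.
Total: 1 + 2 + 1 + 4 + 4 + 4 = 16 eighth notes.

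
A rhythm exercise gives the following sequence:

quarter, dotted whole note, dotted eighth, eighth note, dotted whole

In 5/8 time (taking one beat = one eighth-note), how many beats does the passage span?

One eighth-note beat = 2 sixteenth notes.
Each duration in sixteenth notes: quarter = 4; dotted whole note = 24; dotted eighth = 3; eighth note = 2; dotted whole = 24.
Total: 4 + 24 + 3 + 2 + 24 = 57.
57 ÷ 2 = 28.5 beats.

28.5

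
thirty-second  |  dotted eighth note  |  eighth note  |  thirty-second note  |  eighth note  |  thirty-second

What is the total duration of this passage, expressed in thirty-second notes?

17

Each duration in thirty-second notes: thirty-second = 1; dotted eighth note = 6; eighth note = 4; thirty-second note = 1; eighth note = 4; thirty-second = 1.
Sum: 1 + 6 + 4 + 1 + 4 + 1 = 17 thirty-second notes.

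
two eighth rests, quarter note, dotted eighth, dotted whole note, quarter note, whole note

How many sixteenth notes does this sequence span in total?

In sixteenth notes: eighth rest = 2; eighth rest = 2; quarter note = 4; dotted eighth = 3; dotted whole note = 24; quarter note = 4; whole note = 16.
Sum: 2 + 2 + 4 + 3 + 24 + 4 + 16 = 55 sixteenth notes.

55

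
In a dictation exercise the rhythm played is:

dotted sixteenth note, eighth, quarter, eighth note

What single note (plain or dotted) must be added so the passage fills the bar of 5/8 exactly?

The bar of 5/8 = 20 thirty-second notes.
Express everything in thirty-second notes: dotted sixteenth note = 3; eighth = 4; quarter = 8; eighth note = 4.
Adding: 3 + 4 + 8 + 4 = 19.
Remaining: 20 − 19 = 1 thirty-second note, which is a thirty-second note.

thirty-second note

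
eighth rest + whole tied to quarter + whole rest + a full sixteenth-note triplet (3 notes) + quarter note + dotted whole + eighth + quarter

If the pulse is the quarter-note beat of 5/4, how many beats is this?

18.5

One quarter-note beat = 2 eighth notes.
Express everything in eighth notes: eighth rest = 1; whole tied to quarter (whole + quarter) = 10; whole rest = 8; a full sixteenth-note triplet (3 notes) (three triplet sixteenths span one eighth) = 1; quarter note = 2; dotted whole = 12; eighth = 1; quarter = 2.
Total: 1 + 10 + 8 + 1 + 2 + 12 + 1 + 2 = 37.
37 ÷ 2 = 18.5 beats.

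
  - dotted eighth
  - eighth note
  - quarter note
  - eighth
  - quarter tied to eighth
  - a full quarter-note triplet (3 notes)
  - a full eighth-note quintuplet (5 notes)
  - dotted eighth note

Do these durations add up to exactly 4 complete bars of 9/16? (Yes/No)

One bar of 9/16 = 9 sixteenth notes, so 4 bars = 36.
Working in sixteenth notes: dotted eighth = 3; eighth note = 2; quarter note = 4; eighth = 2; quarter tied to eighth (quarter + eighth) = 6; a full quarter-note triplet (3 notes) (three triplet quarters span one half) = 8; a full eighth-note quintuplet (5 notes) (five quintuplet eighths span one half) = 8; dotted eighth note = 3.
Total: 3 + 2 + 4 + 2 + 6 + 8 + 8 + 3 = 36.
36 equals 36, so the answer is Yes.

Yes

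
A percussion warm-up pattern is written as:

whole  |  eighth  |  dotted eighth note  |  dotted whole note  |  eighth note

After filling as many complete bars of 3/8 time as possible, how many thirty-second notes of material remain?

One bar of 3/8 = 6 sixteenth notes.
Each duration in sixteenth notes: whole = 16; eighth = 2; dotted eighth note = 3; dotted whole note = 24; eighth note = 2.
Altogether 16 + 2 + 3 + 24 + 2 = 47.
47 ÷ 6 = 7 complete bars with 5 sixteenth notes remaining = 10 thirty-second notes.

10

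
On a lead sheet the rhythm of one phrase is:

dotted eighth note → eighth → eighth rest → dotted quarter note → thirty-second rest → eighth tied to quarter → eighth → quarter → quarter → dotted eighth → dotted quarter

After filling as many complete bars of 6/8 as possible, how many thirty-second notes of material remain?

5

One bar of 6/8 = 24 thirty-second notes.
Each duration in thirty-second notes: dotted eighth note = 6; eighth = 4; eighth rest = 4; dotted quarter note = 12; thirty-second rest = 1; eighth tied to quarter (eighth + quarter) = 12; eighth = 4; quarter = 8; quarter = 8; dotted eighth = 6; dotted quarter = 12.
Adding: 6 + 4 + 4 + 12 + 1 + 12 + 4 + 8 + 8 + 6 + 12 = 77.
77 ÷ 24 = 3 complete bars with 5 thirty-second notes remaining.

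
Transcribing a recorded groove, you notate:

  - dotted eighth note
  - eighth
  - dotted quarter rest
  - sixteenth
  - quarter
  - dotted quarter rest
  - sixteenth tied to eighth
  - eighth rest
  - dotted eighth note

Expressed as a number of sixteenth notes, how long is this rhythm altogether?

30

In sixteenth notes: dotted eighth note = 3; eighth = 2; dotted quarter rest = 6; sixteenth = 1; quarter = 4; dotted quarter rest = 6; sixteenth tied to eighth (sixteenth + eighth) = 3; eighth rest = 2; dotted eighth note = 3.
Sum: 3 + 2 + 6 + 1 + 4 + 6 + 3 + 2 + 3 = 30 sixteenth notes.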